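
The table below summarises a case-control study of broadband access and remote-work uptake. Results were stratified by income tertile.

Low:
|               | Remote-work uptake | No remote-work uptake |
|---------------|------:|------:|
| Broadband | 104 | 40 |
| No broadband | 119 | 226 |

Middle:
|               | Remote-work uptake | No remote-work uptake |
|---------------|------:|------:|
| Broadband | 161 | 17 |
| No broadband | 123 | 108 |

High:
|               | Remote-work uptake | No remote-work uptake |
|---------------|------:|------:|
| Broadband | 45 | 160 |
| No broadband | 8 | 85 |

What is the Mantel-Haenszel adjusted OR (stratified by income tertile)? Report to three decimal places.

OR_MH = Σ(aᵢdᵢ/nᵢ) / Σ(bᵢcᵢ/nᵢ), where nᵢ is the stratum total.
Stratum 1 (Low): n = 489; a·d/n = 104·226/489 = 48.0654; b·c/n = 40·119/489 = 9.7342
Stratum 2 (Middle): n = 409; a·d/n = 161·108/409 = 42.5134; b·c/n = 17·123/409 = 5.1125
Stratum 3 (High): n = 298; a·d/n = 45·85/298 = 12.8356; b·c/n = 160·8/298 = 4.2953
OR_MH = (48.0654 + 42.5134 + 12.8356) / (9.7342 + 5.1125 + 4.2953) = 103.4145 / 19.1419 = 5.40251

5.403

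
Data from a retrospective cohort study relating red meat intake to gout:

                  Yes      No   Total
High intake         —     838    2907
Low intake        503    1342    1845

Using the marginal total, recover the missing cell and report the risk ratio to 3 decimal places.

2.611

The missing cell is in the exposed row: 2907 − 838 = 2069.
So a = 2069, b = 838, c = 503, d = 1342.
RR = [a/(a+b)] / [c/(c+d)] = (2069/2907) / (503/1845) = 0.71173/0.27263 = 2.61062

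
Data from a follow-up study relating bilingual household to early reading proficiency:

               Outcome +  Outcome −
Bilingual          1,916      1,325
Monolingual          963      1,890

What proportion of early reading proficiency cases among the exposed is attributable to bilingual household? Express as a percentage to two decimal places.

42.90

Cells: a = 1916, b = 1325, c = 963, d = 1890.
Risk in exposed = 1916/3241 = 0.59118; risk in unexposed = 963/2853 = 0.33754.
RR = 0.59118/0.33754 = 1.75143
AR% = (RR − 1)/RR × 100 = (1.75143 − 1)/1.75143 × 100 = 42.9037%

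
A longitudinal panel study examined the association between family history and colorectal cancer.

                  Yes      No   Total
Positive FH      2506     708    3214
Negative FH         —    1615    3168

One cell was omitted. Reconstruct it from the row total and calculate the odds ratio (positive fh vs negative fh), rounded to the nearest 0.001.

3.681

The missing cell is in the unexposed row: 3168 − 1615 = 1553.
So a = 2506, b = 708, c = 1553, d = 1615.
OR = (a·d)/(b·c) = (2506 × 1615) / (708 × 1553) = 4047190 / 1099524 = 3.68086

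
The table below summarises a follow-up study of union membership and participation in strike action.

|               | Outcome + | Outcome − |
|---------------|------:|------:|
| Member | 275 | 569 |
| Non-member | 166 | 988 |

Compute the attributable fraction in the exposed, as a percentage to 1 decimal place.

55.9

Cells: a = 275, b = 569, c = 166, d = 988.
Risk in exposed = 275/844 = 0.32583; risk in unexposed = 166/1154 = 0.14385.
RR = 0.32583/0.14385 = 2.26510
AR% = (RR − 1)/RR × 100 = (2.26510 − 1)/2.26510 × 100 = 55.8519%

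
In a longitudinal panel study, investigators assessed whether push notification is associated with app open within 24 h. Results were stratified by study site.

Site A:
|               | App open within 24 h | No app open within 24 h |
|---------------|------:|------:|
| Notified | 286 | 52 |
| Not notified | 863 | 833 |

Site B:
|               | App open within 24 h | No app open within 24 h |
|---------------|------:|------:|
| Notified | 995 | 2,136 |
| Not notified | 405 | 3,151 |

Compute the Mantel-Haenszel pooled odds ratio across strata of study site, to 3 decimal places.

3.870

OR_MH = Σ(aᵢdᵢ/nᵢ) / Σ(bᵢcᵢ/nᵢ), where nᵢ is the stratum total.
Stratum 1 (Site A): n = 2034; a·d/n = 286·833/2034 = 117.1278; b·c/n = 52·863/2034 = 22.0629
Stratum 2 (Site B): n = 6687; a·d/n = 995·3151/6687 = 468.8567; b·c/n = 2136·405/6687 = 129.3674
OR_MH = (117.1278 + 468.8567) / (22.0629 + 129.3674) = 585.9846 / 151.4304 = 3.86966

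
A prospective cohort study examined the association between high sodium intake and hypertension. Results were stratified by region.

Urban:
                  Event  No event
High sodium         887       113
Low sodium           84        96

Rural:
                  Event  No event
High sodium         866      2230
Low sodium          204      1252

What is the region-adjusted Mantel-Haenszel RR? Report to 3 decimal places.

1.964

RR_MH = Σ(aᵢ·n₀ᵢ/nᵢ) / Σ(cᵢ·n₁ᵢ/nᵢ), with n₁ᵢ = aᵢ+bᵢ (exposed), n₀ᵢ = cᵢ+dᵢ (unexposed), nᵢ = n₁ᵢ+n₀ᵢ.
Stratum 1 (Urban): n₁ = 1000, n₀ = 180, n = 1180; a·n₀/n = 887·180/1180 = 135.3051; c·n₁/n = 84·1000/1180 = 71.1864
Stratum 2 (Rural): n₁ = 3096, n₀ = 1456, n = 4552; a·n₀/n = 866·1456/4552 = 276.9982; c·n₁/n = 204·3096/4552 = 138.7487
RR_MH = (135.3051 + 276.9982) / (71.1864 + 138.7487) = 412.3033 / 209.9351 = 1.96396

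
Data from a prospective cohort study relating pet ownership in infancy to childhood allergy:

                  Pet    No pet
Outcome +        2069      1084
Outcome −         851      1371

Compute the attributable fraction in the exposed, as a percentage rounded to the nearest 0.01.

37.68

Reading the table with exposure as columns: a = 2069 (Pet, case), b = 851 (Pet, non-case), c = 1084 (No pet, case), d = 1371.
Risk in exposed = 2069/2920 = 0.70856; risk in unexposed = 1084/2455 = 0.44155.
RR = 0.70856/0.44155 = 1.60472
AR% = (RR − 1)/RR × 100 = (1.60472 − 1)/1.60472 × 100 = 37.6839%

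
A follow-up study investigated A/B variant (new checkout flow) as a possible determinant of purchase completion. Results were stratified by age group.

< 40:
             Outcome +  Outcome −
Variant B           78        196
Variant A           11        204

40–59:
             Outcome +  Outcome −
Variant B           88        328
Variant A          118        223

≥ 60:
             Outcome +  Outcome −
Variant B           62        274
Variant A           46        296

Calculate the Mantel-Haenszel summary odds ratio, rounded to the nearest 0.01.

OR_MH = Σ(aᵢdᵢ/nᵢ) / Σ(bᵢcᵢ/nᵢ), where nᵢ is the stratum total.
Stratum 1 (< 40): n = 489; a·d/n = 78·204/489 = 32.5399; b·c/n = 196·11/489 = 4.4090
Stratum 2 (40–59): n = 757; a·d/n = 88·223/757 = 25.9234; b·c/n = 328·118/757 = 51.1281
Stratum 3 (≥ 60): n = 678; a·d/n = 62·296/678 = 27.0678; b·c/n = 274·46/678 = 18.5900
OR_MH = (32.5399 + 25.9234 + 27.0678) / (4.4090 + 51.1281 + 18.5900) = 85.5311 / 74.1271 = 1.15384

1.15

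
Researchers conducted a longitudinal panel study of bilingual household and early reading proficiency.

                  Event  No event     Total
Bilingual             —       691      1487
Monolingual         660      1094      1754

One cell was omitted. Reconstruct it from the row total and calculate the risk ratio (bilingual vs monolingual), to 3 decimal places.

1.423

The missing cell is in the exposed row: 1487 − 691 = 796.
So a = 796, b = 691, c = 660, d = 1094.
RR = [a/(a+b)] / [c/(c+d)] = (796/1487) / (660/1754) = 0.53531/0.37628 = 1.42262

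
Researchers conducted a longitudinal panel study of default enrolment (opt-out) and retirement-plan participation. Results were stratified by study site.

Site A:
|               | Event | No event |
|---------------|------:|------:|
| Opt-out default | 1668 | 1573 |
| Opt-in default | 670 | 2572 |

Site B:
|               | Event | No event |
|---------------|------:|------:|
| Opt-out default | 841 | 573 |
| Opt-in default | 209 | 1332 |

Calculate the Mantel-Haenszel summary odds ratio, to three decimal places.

OR_MH = Σ(aᵢdᵢ/nᵢ) / Σ(bᵢcᵢ/nᵢ), where nᵢ is the stratum total.
Stratum 1 (Site A): n = 6483; a·d/n = 1668·2572/6483 = 661.7455; b·c/n = 1573·670/6483 = 162.5652
Stratum 2 (Site B): n = 2955; a·d/n = 841·1332/2955 = 379.0904; b·c/n = 573·209/2955 = 40.5269
OR_MH = (661.7455 + 379.0904) / (162.5652 + 40.5269) = 1040.8358 / 203.0921 = 5.12495

5.125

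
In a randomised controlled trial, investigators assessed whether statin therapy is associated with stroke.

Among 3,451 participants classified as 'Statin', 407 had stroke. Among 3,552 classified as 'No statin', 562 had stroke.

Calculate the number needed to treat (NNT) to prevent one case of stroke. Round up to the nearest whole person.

25

Risk in treated group = 407/3451 = 0.11794; risk in control = 562/3552 = 0.15822.
Absolute risk reduction = 0.15822 − 0.11794 = 0.04028
NNT = 1 / ARR = 1 / 0.04028 = 24.824 → round up → 25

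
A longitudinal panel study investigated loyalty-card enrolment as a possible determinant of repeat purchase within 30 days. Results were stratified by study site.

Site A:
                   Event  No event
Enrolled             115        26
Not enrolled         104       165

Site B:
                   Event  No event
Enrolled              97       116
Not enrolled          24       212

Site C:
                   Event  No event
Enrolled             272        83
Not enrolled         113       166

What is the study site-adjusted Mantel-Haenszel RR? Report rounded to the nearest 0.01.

RR_MH = Σ(aᵢ·n₀ᵢ/nᵢ) / Σ(cᵢ·n₁ᵢ/nᵢ), with n₁ᵢ = aᵢ+bᵢ (exposed), n₀ᵢ = cᵢ+dᵢ (unexposed), nᵢ = n₁ᵢ+n₀ᵢ.
Stratum 1 (Site A): n₁ = 141, n₀ = 269, n = 410; a·n₀/n = 115·269/410 = 75.4512; c·n₁/n = 104·141/410 = 35.7659
Stratum 2 (Site B): n₁ = 213, n₀ = 236, n = 449; a·n₀/n = 97·236/449 = 50.9844; c·n₁/n = 24·213/449 = 11.3853
Stratum 3 (Site C): n₁ = 355, n₀ = 279, n = 634; a·n₀/n = 272·279/634 = 119.6972; c·n₁/n = 113·355/634 = 63.2729
RR_MH = (75.4512 + 50.9844 + 119.6972) / (35.7659 + 11.3853 + 63.2729) = 246.1328 / 110.4240 = 2.22898

2.23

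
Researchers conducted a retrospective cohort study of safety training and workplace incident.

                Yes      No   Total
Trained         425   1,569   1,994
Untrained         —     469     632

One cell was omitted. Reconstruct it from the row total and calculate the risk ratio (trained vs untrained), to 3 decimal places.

0.826

The missing cell is in the unexposed row: 632 − 469 = 163.
So a = 425, b = 1569, c = 163, d = 469.
RR = [a/(a+b)] / [c/(c+d)] = (425/1994) / (163/632) = 0.21314/0.25791 = 0.82641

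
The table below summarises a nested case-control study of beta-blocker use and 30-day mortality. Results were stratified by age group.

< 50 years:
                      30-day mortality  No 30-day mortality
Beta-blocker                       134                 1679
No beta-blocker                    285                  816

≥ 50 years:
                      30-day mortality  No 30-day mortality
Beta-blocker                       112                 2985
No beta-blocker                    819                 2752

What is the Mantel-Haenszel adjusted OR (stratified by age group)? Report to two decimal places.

OR_MH = Σ(aᵢdᵢ/nᵢ) / Σ(bᵢcᵢ/nᵢ), where nᵢ is the stratum total.
Stratum 1 (< 50 years): n = 2914; a·d/n = 134·816/2914 = 37.5237; b·c/n = 1679·285/2914 = 164.2124
Stratum 2 (≥ 50 years): n = 6668; a·d/n = 112·2752/6668 = 46.2244; b·c/n = 2985·819/6668 = 366.6339
OR_MH = (37.5237 + 46.2244) / (164.2124 + 366.6339) = 83.7480 / 530.8463 = 0.15776

0.16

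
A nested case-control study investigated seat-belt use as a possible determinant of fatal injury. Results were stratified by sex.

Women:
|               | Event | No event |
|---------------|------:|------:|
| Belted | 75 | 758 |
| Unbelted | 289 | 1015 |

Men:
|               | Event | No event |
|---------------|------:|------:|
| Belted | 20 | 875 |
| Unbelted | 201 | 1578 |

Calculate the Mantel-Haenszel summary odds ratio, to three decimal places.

OR_MH = Σ(aᵢdᵢ/nᵢ) / Σ(bᵢcᵢ/nᵢ), where nᵢ is the stratum total.
Stratum 1 (Women): n = 2137; a·d/n = 75·1015/2137 = 35.6224; b·c/n = 758·289/2137 = 102.5091
Stratum 2 (Men): n = 2674; a·d/n = 20·1578/2674 = 11.8025; b·c/n = 875·201/2674 = 65.7723
OR_MH = (35.6224 + 11.8025) / (102.5091 + 65.7723) = 47.4249 / 168.2814 = 0.28182

0.282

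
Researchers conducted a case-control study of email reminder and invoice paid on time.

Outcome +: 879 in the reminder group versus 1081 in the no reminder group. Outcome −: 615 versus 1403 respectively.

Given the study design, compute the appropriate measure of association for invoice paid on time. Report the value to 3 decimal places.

1.855

From the description: a = 879, b = 615, c = 1081, d = 1403.
This is a case-control study: participants were sampled on outcome status, so risks in the source population cannot be estimated directly — relative risk is not valid here. The odds ratio is the appropriate measure.
OR = (a·d)/(b·c) = (879 × 1403) / (615 × 1081) = 1233237 / 664815 = 1.85501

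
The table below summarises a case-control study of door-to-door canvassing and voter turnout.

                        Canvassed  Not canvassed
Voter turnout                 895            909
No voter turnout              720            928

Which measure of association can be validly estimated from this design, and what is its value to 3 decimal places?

1.269

Reading the table with exposure as columns: a = 895 (Canvassed, case), b = 720 (Canvassed, non-case), c = 909 (Not canvassed, case), d = 928.
This is a case-control study: participants were sampled on outcome status, so risks in the source population cannot be estimated directly — relative risk is not valid here. The odds ratio is the appropriate measure.
OR = (a·d)/(b·c) = (895 × 928) / (720 × 909) = 830560 / 654480 = 1.26904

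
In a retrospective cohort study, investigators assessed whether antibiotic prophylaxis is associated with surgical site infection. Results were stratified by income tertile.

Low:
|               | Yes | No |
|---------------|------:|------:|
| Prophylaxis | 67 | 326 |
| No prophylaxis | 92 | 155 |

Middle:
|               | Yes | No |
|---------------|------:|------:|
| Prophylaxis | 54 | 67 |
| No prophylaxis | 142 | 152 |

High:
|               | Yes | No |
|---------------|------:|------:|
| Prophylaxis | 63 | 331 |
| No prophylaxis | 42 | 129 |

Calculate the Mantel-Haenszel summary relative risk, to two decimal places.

0.65

RR_MH = Σ(aᵢ·n₀ᵢ/nᵢ) / Σ(cᵢ·n₁ᵢ/nᵢ), with n₁ᵢ = aᵢ+bᵢ (exposed), n₀ᵢ = cᵢ+dᵢ (unexposed), nᵢ = n₁ᵢ+n₀ᵢ.
Stratum 1 (Low): n₁ = 393, n₀ = 247, n = 640; a·n₀/n = 67·247/640 = 25.8578; c·n₁/n = 92·393/640 = 56.4937
Stratum 2 (Middle): n₁ = 121, n₀ = 294, n = 415; a·n₀/n = 54·294/415 = 38.2554; c·n₁/n = 142·121/415 = 41.4024
Stratum 3 (High): n₁ = 394, n₀ = 171, n = 565; a·n₀/n = 63·171/565 = 19.0673; c·n₁/n = 42·394/565 = 29.2885
RR_MH = (25.8578 + 38.2554 + 19.0673) / (56.4937 + 41.4024 + 29.2885) = 83.1805 / 127.1847 = 0.65401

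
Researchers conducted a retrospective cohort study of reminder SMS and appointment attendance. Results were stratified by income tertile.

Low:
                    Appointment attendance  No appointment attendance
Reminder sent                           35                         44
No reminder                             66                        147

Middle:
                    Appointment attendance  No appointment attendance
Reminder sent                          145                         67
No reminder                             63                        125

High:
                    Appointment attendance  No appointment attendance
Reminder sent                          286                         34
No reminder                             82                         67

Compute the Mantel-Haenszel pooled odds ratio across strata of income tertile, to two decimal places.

3.93

OR_MH = Σ(aᵢdᵢ/nᵢ) / Σ(bᵢcᵢ/nᵢ), where nᵢ is the stratum total.
Stratum 1 (Low): n = 292; a·d/n = 35·147/292 = 17.6199; b·c/n = 44·66/292 = 9.9452
Stratum 2 (Middle): n = 400; a·d/n = 145·125/400 = 45.3125; b·c/n = 67·63/400 = 10.5525
Stratum 3 (High): n = 469; a·d/n = 286·67/469 = 40.8571; b·c/n = 34·82/469 = 5.9446
OR_MH = (17.6199 + 45.3125 + 40.8571) / (9.9452 + 10.5525 + 5.9446) = 103.7895 / 26.4423 = 3.92514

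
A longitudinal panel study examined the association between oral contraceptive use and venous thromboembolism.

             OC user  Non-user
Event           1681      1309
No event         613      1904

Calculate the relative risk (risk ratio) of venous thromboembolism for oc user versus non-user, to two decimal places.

1.80

Reading the table with exposure as columns: a = 1681 (OC user, case), b = 613 (OC user, non-case), c = 1309 (Non-user, case), d = 1904.
Risk in exposed = 1681/2294 = 0.73278; risk in unexposed = 1309/3213 = 0.40741.
RR = 0.73278 / 0.40741 = 1.79864
The risk among the exposed is 1.80 times that among the unexposed.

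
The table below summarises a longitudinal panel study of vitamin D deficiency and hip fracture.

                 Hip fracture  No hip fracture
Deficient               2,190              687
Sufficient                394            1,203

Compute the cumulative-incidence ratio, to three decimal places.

3.085

Cells: a = 2190, b = 687, c = 394, d = 1203.
Risk in exposed = 2190/2877 = 0.76121; risk in unexposed = 394/1597 = 0.24671.
RR = 0.76121 / 0.24671 = 3.08541
The risk among the exposed is 3.09 times that among the unexposed.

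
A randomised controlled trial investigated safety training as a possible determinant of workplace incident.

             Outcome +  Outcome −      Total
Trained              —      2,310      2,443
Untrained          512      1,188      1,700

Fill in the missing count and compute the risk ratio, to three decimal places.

The missing cell is in the exposed row: 2443 − 2310 = 133.
So a = 133, b = 2310, c = 512, d = 1188.
RR = [a/(a+b)] / [c/(c+d)] = (133/2443) / (512/1700) = 0.05444/0.30118 = 0.18076

0.181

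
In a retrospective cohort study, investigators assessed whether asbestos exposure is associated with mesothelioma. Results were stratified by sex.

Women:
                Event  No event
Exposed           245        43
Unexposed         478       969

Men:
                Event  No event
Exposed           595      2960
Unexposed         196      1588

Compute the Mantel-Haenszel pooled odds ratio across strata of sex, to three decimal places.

OR_MH = Σ(aᵢdᵢ/nᵢ) / Σ(bᵢcᵢ/nᵢ), where nᵢ is the stratum total.
Stratum 1 (Women): n = 1735; a·d/n = 245·969/1735 = 136.8329; b·c/n = 43·478/1735 = 11.8467
Stratum 2 (Men): n = 5339; a·d/n = 595·1588/5339 = 176.9732; b·c/n = 2960·196/5339 = 108.6645
OR_MH = (136.8329 + 176.9732) / (11.8467 + 108.6645) = 313.8061 / 120.5112 = 2.60396

2.604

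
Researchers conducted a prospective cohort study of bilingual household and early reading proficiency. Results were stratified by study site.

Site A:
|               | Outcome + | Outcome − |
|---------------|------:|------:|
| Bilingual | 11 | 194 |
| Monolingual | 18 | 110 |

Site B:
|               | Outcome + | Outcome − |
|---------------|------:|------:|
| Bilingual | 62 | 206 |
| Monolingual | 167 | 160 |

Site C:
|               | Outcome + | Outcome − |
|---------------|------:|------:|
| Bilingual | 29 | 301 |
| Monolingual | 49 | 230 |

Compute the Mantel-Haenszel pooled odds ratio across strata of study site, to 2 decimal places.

OR_MH = Σ(aᵢdᵢ/nᵢ) / Σ(bᵢcᵢ/nᵢ), where nᵢ is the stratum total.
Stratum 1 (Site A): n = 333; a·d/n = 11·110/333 = 3.6336; b·c/n = 194·18/333 = 10.4865
Stratum 2 (Site B): n = 595; a·d/n = 62·160/595 = 16.6723; b·c/n = 206·167/595 = 57.8185
Stratum 3 (Site C): n = 609; a·d/n = 29·230/609 = 10.9524; b·c/n = 301·49/609 = 24.2184
OR_MH = (3.6336 + 16.6723 + 10.9524) / (10.4865 + 57.8185 + 24.2184) = 31.2583 / 92.5234 = 0.33784

0.34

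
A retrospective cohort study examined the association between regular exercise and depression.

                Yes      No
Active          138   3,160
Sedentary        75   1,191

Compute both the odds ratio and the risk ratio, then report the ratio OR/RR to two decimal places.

Cells: a = 138, b = 3160, c = 75, d = 1191.
OR = (138·1191)/(3160·75) = 164358/237000 = 0.69349
Risk in exposed = 138/3298 = 0.04184; risk in unexposed = 75/1266 = 0.05924; RR = 0.70632
OR/RR = 0.69349 / 0.70632 = 0.98184
The outcome is rare in both groups, so OR ≈ RR (ratio near 1).

0.98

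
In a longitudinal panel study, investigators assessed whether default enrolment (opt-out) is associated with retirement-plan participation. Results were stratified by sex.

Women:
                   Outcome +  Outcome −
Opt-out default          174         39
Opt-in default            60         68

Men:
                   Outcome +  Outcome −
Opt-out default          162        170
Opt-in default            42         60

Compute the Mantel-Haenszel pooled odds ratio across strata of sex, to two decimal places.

OR_MH = Σ(aᵢdᵢ/nᵢ) / Σ(bᵢcᵢ/nᵢ), where nᵢ is the stratum total.
Stratum 1 (Women): n = 341; a·d/n = 174·68/341 = 34.6979; b·c/n = 39·60/341 = 6.8622
Stratum 2 (Men): n = 434; a·d/n = 162·60/434 = 22.3963; b·c/n = 170·42/434 = 16.4516
OR_MH = (34.6979 + 22.3963) / (6.8622 + 16.4516) = 57.0943 / 23.3138 = 2.44895

2.45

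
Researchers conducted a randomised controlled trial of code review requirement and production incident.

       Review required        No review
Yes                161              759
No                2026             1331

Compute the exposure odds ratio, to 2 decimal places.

Reading the table with exposure as columns: a = 161 (Review required, case), b = 2026 (Review required, non-case), c = 759 (No review, case), d = 1331.
OR = (a·d)/(b·c) = (161 × 1331) / (2026 × 759) = 214291 / 1537734 = 0.13936
Exposure is associated with lower odds of production incident (OR = 0.14 < 1).

0.14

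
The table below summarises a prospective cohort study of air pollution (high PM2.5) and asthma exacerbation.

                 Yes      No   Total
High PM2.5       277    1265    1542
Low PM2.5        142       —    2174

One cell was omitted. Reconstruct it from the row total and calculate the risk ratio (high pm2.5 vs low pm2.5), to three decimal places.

2.750

The missing cell is in the unexposed row: 2174 − 142 = 2032.
So a = 277, b = 1265, c = 142, d = 2032.
RR = [a/(a+b)] / [c/(c+d)] = (277/1542) / (142/2174) = 0.17964/0.06532 = 2.75021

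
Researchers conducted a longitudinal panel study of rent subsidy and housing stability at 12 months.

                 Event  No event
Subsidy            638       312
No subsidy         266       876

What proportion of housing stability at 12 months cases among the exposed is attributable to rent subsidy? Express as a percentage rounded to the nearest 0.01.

65.32

Cells: a = 638, b = 312, c = 266, d = 876.
Risk in exposed = 638/950 = 0.67158; risk in unexposed = 266/1142 = 0.23292.
RR = 0.67158/0.23292 = 2.88324
AR% = (RR − 1)/RR × 100 = (2.88324 − 1)/2.88324 × 100 = 65.3169%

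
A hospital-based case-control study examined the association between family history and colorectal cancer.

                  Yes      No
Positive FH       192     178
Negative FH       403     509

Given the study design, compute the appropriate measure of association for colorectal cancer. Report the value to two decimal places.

1.36

Cells: a = 192, b = 178, c = 403, d = 509.
This is a hospital-based case-control study: participants were sampled on outcome status, so risks in the source population cannot be estimated directly — relative risk is not valid here. The odds ratio is the appropriate measure.
OR = (a·d)/(b·c) = (192 × 509) / (178 × 403) = 97728 / 71734 = 1.36237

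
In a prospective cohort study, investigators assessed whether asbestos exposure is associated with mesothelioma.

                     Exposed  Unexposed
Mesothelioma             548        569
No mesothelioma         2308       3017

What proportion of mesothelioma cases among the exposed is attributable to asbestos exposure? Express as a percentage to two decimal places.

17.30

Reading the table with exposure as columns: a = 548 (Exposed, case), b = 2308 (Exposed, non-case), c = 569 (Unexposed, case), d = 3017.
Risk in exposed = 548/2856 = 0.19188; risk in unexposed = 569/3586 = 0.15867.
RR = 0.19188/0.15867 = 1.20926
AR% = (RR − 1)/RR × 100 = (1.20926 − 1)/1.20926 × 100 = 17.3049%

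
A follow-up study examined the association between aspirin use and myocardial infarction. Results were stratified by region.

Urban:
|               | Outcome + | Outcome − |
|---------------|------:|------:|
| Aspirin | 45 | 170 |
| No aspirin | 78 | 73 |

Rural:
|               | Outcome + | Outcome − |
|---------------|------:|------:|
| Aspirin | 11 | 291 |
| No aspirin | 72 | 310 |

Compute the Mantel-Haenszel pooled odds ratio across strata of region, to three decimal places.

OR_MH = Σ(aᵢdᵢ/nᵢ) / Σ(bᵢcᵢ/nᵢ), where nᵢ is the stratum total.
Stratum 1 (Urban): n = 366; a·d/n = 45·73/366 = 8.9754; b·c/n = 170·78/366 = 36.2295
Stratum 2 (Rural): n = 684; a·d/n = 11·310/684 = 4.9854; b·c/n = 291·72/684 = 30.6316
OR_MH = (8.9754 + 4.9854) / (36.2295 + 30.6316) = 13.9608 / 66.8611 = 0.20880

0.209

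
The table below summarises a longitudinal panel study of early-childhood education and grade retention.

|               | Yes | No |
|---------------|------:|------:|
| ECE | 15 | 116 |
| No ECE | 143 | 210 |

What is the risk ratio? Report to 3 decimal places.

0.283

Cells: a = 15, b = 116, c = 143, d = 210.
Risk in exposed = 15/131 = 0.11450; risk in unexposed = 143/353 = 0.40510.
RR = 0.11450 / 0.40510 = 0.28266
The risk is 72% lower among the exposed than among the unexposed.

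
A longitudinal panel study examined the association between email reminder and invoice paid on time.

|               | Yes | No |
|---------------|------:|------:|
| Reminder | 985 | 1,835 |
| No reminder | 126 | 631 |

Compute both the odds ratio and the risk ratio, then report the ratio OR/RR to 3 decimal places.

1.281

Cells: a = 985, b = 1835, c = 126, d = 631.
OR = (985·631)/(1835·126) = 621535/231210 = 2.68818
Risk in exposed = 985/2820 = 0.34929; risk in unexposed = 126/757 = 0.16645; RR = 2.09852
OR/RR = 2.68818 / 2.09852 = 1.28099
The outcome is not rare, so the OR lies further from 1 than the RR.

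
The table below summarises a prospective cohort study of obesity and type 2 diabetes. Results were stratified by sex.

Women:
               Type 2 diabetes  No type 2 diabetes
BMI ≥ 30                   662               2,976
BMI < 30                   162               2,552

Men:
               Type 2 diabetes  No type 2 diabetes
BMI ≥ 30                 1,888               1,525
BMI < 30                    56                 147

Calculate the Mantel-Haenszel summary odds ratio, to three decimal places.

3.444

OR_MH = Σ(aᵢdᵢ/nᵢ) / Σ(bᵢcᵢ/nᵢ), where nᵢ is the stratum total.
Stratum 1 (Women): n = 6352; a·d/n = 662·2552/6352 = 265.9673; b·c/n = 2976·162/6352 = 75.8992
Stratum 2 (Men): n = 3616; a·d/n = 1888·147/3616 = 76.7522; b·c/n = 1525·56/3616 = 23.6173
OR_MH = (265.9673 + 76.7522) / (75.8992 + 23.6173) = 342.7195 / 99.5165 = 3.44385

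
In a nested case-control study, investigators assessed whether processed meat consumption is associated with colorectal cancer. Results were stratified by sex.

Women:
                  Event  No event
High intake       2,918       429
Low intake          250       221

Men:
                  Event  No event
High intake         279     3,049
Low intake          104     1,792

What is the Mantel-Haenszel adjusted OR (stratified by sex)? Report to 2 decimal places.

OR_MH = Σ(aᵢdᵢ/nᵢ) / Σ(bᵢcᵢ/nᵢ), where nᵢ is the stratum total.
Stratum 1 (Women): n = 3818; a·d/n = 2918·221/3818 = 168.9047; b·c/n = 429·250/3818 = 28.0906
Stratum 2 (Men): n = 5224; a·d/n = 279·1792/5224 = 95.7060; b·c/n = 3049·104/5224 = 60.6998
OR_MH = (168.9047 + 95.7060) / (28.0906 + 60.6998) = 264.6106 / 88.7905 = 2.98017

2.98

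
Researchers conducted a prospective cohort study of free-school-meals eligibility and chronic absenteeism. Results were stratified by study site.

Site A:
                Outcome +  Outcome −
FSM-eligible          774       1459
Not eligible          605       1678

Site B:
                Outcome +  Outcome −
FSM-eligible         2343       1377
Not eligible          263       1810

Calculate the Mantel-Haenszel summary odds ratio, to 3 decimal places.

3.953

OR_MH = Σ(aᵢdᵢ/nᵢ) / Σ(bᵢcᵢ/nᵢ), where nᵢ is the stratum total.
Stratum 1 (Site A): n = 4516; a·d/n = 774·1678/4516 = 287.5934; b·c/n = 1459·605/4516 = 195.4595
Stratum 2 (Site B): n = 5793; a·d/n = 2343·1810/5793 = 732.0611; b·c/n = 1377·263/5793 = 62.5153
OR_MH = (287.5934 + 732.0611) / (195.4595 + 62.5153) = 1019.6546 / 257.9748 = 3.95254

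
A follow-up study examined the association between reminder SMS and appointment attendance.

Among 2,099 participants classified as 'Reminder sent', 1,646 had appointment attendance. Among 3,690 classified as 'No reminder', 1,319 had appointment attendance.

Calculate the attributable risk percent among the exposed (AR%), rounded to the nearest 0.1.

54.4

From the description: a = 1646, b = 453, c = 1319, d = 2371.
Risk in exposed = 1646/2099 = 0.78418; risk in unexposed = 1319/3690 = 0.35745.
RR = 0.78418/0.35745 = 2.19381
AR% = (RR − 1)/RR × 100 = (2.19381 − 1)/2.19381 × 100 = 54.4172%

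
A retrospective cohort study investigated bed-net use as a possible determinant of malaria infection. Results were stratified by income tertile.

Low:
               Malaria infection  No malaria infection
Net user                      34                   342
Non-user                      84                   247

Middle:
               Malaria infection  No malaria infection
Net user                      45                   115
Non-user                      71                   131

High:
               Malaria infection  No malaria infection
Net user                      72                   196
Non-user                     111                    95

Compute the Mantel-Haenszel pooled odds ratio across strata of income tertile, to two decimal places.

OR_MH = Σ(aᵢdᵢ/nᵢ) / Σ(bᵢcᵢ/nᵢ), where nᵢ is the stratum total.
Stratum 1 (Low): n = 707; a·d/n = 34·247/707 = 11.8784; b·c/n = 342·84/707 = 40.6337
Stratum 2 (Middle): n = 362; a·d/n = 45·131/362 = 16.2845; b·c/n = 115·71/362 = 22.5552
Stratum 3 (High): n = 474; a·d/n = 72·95/474 = 14.4304; b·c/n = 196·111/474 = 45.8987
OR_MH = (11.8784 + 16.2845 + 14.4304) / (40.6337 + 22.5552 + 45.8987) = 42.5933 / 109.0876 = 0.39045

0.39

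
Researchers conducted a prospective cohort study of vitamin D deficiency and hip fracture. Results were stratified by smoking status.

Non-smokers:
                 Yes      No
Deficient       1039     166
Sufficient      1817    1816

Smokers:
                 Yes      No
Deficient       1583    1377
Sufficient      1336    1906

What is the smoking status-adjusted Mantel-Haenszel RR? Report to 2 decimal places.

1.47

RR_MH = Σ(aᵢ·n₀ᵢ/nᵢ) / Σ(cᵢ·n₁ᵢ/nᵢ), with n₁ᵢ = aᵢ+bᵢ (exposed), n₀ᵢ = cᵢ+dᵢ (unexposed), nᵢ = n₁ᵢ+n₀ᵢ.
Stratum 1 (Non-smokers): n₁ = 1205, n₀ = 3633, n = 4838; a·n₀/n = 1039·3633/4838 = 780.2164; c·n₁/n = 1817·1205/4838 = 452.5599
Stratum 2 (Smokers): n₁ = 2960, n₀ = 3242, n = 6202; a·n₀/n = 1583·3242/6202 = 827.4889; c·n₁/n = 1336·2960/6202 = 637.6266
RR_MH = (780.2164 + 827.4889) / (452.5599 + 637.6266) = 1607.7053 / 1090.1865 = 1.47471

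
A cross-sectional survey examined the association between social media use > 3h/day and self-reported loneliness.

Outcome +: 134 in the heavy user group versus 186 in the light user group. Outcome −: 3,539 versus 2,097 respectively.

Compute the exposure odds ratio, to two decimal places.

0.43

From the description: a = 134, b = 3539, c = 186, d = 2097.
OR = (a·d)/(b·c) = (134 × 2097) / (3539 × 186) = 280998 / 658254 = 0.42688
Exposure is associated with lower odds of self-reported loneliness (OR = 0.43 < 1).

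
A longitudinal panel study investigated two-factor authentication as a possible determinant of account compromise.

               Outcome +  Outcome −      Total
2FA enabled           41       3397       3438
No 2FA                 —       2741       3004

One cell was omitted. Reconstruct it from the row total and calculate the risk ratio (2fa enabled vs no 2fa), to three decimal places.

0.136

The missing cell is in the unexposed row: 3004 − 2741 = 263.
So a = 41, b = 3397, c = 263, d = 2741.
RR = [a/(a+b)] / [c/(c+d)] = (41/3438) / (263/3004) = 0.01193/0.08755 = 0.13621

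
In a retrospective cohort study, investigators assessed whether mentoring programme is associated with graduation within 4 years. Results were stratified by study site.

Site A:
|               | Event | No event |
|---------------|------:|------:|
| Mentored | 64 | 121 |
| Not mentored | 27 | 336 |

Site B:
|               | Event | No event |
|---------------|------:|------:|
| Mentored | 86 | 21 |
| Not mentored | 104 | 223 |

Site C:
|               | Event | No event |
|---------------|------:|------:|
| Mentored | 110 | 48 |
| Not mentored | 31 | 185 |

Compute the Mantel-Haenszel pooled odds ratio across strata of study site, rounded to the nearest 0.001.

9.206

OR_MH = Σ(aᵢdᵢ/nᵢ) / Σ(bᵢcᵢ/nᵢ), where nᵢ is the stratum total.
Stratum 1 (Site A): n = 548; a·d/n = 64·336/548 = 39.2409; b·c/n = 121·27/548 = 5.9617
Stratum 2 (Site B): n = 434; a·d/n = 86·223/434 = 44.1889; b·c/n = 21·104/434 = 5.0323
Stratum 3 (Site C): n = 374; a·d/n = 110·185/374 = 54.4118; b·c/n = 48·31/374 = 3.9786
OR_MH = (39.2409 + 44.1889 + 54.4118) / (5.9617 + 5.0323 + 3.9786) = 137.8416 / 14.9725 = 9.20629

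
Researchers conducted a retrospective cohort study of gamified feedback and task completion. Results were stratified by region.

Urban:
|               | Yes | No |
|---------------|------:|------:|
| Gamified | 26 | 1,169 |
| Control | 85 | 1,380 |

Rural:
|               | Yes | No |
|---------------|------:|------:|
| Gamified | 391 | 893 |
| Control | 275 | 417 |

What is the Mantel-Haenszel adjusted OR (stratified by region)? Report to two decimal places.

0.59

OR_MH = Σ(aᵢdᵢ/nᵢ) / Σ(bᵢcᵢ/nᵢ), where nᵢ is the stratum total.
Stratum 1 (Urban): n = 2660; a·d/n = 26·1380/2660 = 13.4887; b·c/n = 1169·85/2660 = 37.3553
Stratum 2 (Rural): n = 1976; a·d/n = 391·417/1976 = 82.5137; b·c/n = 893·275/1976 = 124.2788
OR_MH = (13.4887 + 82.5137) / (37.3553 + 124.2788) = 96.0024 / 161.6341 = 0.59395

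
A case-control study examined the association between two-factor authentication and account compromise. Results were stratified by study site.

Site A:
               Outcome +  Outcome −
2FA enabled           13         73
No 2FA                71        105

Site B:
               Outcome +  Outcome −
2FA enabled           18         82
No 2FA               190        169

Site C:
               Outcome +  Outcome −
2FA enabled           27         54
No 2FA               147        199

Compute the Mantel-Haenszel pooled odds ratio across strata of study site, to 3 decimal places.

0.338

OR_MH = Σ(aᵢdᵢ/nᵢ) / Σ(bᵢcᵢ/nᵢ), where nᵢ is the stratum total.
Stratum 1 (Site A): n = 262; a·d/n = 13·105/262 = 5.2099; b·c/n = 73·71/262 = 19.7824
Stratum 2 (Site B): n = 459; a·d/n = 18·169/459 = 6.6275; b·c/n = 82·190/459 = 33.9434
Stratum 3 (Site C): n = 427; a·d/n = 27·199/427 = 12.5831; b·c/n = 54·147/427 = 18.5902
OR_MH = (5.2099 + 6.6275 + 12.5831) / (19.7824 + 33.9434 + 18.5902) = 24.4205 / 72.3160 = 0.33769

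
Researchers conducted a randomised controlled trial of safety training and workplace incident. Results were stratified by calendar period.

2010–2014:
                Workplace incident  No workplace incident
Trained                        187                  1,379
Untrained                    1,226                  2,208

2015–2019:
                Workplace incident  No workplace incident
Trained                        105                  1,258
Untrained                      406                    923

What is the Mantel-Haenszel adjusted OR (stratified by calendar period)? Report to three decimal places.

0.225

OR_MH = Σ(aᵢdᵢ/nᵢ) / Σ(bᵢcᵢ/nᵢ), where nᵢ is the stratum total.
Stratum 1 (2010–2014): n = 5000; a·d/n = 187·2208/5000 = 82.5792; b·c/n = 1379·1226/5000 = 338.1308
Stratum 2 (2015–2019): n = 2692; a·d/n = 105·923/2692 = 36.0011; b·c/n = 1258·406/2692 = 189.7281
OR_MH = (82.5792 + 36.0011) / (338.1308 + 189.7281) = 118.5803 / 527.8589 = 0.22464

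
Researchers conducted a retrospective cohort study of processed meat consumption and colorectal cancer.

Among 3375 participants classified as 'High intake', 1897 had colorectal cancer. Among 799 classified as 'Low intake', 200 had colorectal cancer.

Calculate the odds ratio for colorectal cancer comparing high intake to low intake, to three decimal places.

From the description: a = 1897, b = 1478, c = 200, d = 599.
OR = (a·d)/(b·c) = (1897 × 599) / (1478 × 200) = 1136303 / 295600 = 3.84406
The odds of colorectal cancer are about 3.84 times as high in the high intake group.

3.844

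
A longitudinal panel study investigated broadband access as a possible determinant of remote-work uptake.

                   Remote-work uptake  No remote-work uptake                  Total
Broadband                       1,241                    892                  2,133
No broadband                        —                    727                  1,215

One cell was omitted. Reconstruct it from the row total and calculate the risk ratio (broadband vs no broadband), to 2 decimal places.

The missing cell is in the unexposed row: 1215 − 727 = 488.
So a = 1241, b = 892, c = 488, d = 727.
RR = [a/(a+b)] / [c/(c+d)] = (1241/2133) / (488/1215) = 0.58181/0.40165 = 1.44856

1.45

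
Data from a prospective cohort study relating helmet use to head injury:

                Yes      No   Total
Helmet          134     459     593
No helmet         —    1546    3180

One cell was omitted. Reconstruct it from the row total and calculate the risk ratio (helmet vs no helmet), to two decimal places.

The missing cell is in the unexposed row: 3180 − 1546 = 1634.
So a = 134, b = 459, c = 1634, d = 1546.
RR = [a/(a+b)] / [c/(c+d)] = (134/593) / (1634/3180) = 0.22597/0.51384 = 0.43977

0.44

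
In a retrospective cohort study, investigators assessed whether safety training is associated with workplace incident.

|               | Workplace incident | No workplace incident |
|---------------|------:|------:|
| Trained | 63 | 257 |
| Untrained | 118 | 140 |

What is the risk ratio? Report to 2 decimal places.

Cells: a = 63, b = 257, c = 118, d = 140.
Risk in exposed = 63/320 = 0.19687; risk in unexposed = 118/258 = 0.45736.
RR = 0.19687 / 0.45736 = 0.43046
The risk is 57% lower among the exposed than among the unexposed.

0.43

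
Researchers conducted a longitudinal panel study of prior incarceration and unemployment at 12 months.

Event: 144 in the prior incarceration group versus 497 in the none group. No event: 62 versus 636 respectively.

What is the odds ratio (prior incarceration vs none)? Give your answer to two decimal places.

2.97

From the description: a = 144, b = 62, c = 497, d = 636.
OR = (a·d)/(b·c) = (144 × 636) / (62 × 497) = 91584 / 30814 = 2.97216
The odds of unemployment at 12 months are about 2.97 times as high in the prior incarceration group.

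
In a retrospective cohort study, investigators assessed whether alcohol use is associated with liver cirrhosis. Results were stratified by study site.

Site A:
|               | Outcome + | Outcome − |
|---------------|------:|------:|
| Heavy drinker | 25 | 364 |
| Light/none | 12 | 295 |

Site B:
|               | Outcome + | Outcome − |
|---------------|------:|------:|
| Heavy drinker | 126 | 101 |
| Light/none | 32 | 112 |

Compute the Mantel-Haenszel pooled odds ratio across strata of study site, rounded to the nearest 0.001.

OR_MH = Σ(aᵢdᵢ/nᵢ) / Σ(bᵢcᵢ/nᵢ), where nᵢ is the stratum total.
Stratum 1 (Site A): n = 696; a·d/n = 25·295/696 = 10.5963; b·c/n = 364·12/696 = 6.2759
Stratum 2 (Site B): n = 371; a·d/n = 126·112/371 = 38.0377; b·c/n = 101·32/371 = 8.7116
OR_MH = (10.5963 + 38.0377) / (6.2759 + 8.7116) = 48.6340 / 14.9875 = 3.24498

3.245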